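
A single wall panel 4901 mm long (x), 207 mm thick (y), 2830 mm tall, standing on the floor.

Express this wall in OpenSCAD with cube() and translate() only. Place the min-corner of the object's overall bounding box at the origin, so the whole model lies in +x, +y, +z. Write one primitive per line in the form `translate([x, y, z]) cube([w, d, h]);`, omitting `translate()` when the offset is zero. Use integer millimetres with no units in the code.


cube([4901, 207, 2830]);


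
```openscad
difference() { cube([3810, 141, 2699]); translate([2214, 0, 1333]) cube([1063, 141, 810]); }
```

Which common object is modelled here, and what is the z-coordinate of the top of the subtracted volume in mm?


A wall with a window opening. The window head height is 2143 mm.

A wall with a rectangular opening subtracted — a window. Sill at z = 1333, opening 810 mm tall, so the head is at 1333 + 810 = 2143 mm.


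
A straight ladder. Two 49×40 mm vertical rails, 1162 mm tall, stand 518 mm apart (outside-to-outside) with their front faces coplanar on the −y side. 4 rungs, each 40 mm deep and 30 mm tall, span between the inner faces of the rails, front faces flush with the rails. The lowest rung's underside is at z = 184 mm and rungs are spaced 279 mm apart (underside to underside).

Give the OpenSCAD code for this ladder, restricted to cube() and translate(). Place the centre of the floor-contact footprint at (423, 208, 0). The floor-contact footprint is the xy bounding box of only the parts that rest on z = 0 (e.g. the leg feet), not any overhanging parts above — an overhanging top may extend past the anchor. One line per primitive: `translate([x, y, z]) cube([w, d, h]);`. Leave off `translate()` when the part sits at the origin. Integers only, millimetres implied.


translate([164, 188, 0]) cube([49, 40, 1162]);
translate([633, 188, 0]) cube([49, 40, 1162]);
translate([213, 188, 184]) cube([420, 40, 30]);
translate([213, 188, 463]) cube([420, 40, 30]);
translate([213, 188, 742]) cube([420, 40, 30]);
translate([213, 188, 1021]) cube([420, 40, 30]);


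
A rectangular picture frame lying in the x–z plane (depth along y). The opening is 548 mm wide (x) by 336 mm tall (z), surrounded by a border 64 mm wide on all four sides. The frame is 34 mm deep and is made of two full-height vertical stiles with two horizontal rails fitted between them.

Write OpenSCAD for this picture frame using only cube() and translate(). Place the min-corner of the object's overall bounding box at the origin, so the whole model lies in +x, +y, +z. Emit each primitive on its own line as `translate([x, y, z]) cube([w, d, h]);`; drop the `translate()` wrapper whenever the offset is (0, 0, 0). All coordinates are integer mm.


cube([64, 34, 464]);
translate([612, 0, 0]) cube([64, 34, 464]);
translate([64, 0, 0]) cube([548, 34, 64]);
translate([64, 0, 400]) cube([548, 34, 64]);


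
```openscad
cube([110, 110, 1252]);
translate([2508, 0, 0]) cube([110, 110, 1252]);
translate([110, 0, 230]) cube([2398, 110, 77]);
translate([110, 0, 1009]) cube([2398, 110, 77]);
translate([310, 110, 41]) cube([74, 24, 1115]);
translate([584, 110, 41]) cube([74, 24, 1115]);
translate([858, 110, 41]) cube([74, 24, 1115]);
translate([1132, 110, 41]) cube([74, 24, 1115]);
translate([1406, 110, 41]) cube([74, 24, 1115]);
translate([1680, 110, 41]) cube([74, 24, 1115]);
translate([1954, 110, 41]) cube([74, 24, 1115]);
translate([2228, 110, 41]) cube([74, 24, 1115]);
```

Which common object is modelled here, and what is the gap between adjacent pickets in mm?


A fence section. The picket gap is 200 mm.

Two posts, two rails, 8 pickets — a fence section. Span 2398 mm holds 8 pickets of 74 mm with 9 equal gaps: ⌊(2398 − 8·74) / 9⌋ = 200 mm.


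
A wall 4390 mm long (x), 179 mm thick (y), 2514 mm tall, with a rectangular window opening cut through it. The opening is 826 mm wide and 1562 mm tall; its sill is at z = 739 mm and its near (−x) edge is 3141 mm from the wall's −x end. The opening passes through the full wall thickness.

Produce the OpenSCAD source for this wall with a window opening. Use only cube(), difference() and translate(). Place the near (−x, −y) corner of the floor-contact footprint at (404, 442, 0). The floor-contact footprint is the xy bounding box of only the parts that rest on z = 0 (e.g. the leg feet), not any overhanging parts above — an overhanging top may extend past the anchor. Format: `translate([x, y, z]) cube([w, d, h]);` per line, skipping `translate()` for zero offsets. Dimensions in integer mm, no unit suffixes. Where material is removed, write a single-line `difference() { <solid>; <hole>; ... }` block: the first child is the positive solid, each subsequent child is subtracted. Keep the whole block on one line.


difference() { translate([404, 442, 0]) cube([4390, 179, 2514]); translate([3545, 442, 739]) cube([826, 179, 1562]); }


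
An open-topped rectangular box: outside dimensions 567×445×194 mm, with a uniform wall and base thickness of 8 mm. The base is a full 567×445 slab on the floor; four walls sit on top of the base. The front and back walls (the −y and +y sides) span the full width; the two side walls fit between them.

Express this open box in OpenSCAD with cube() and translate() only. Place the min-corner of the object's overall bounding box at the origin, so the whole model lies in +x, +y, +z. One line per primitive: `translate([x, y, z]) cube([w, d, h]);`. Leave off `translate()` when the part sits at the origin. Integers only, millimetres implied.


cube([567, 445, 8]);
translate([0, 0, 8]) cube([567, 8, 186]);
translate([0, 437, 8]) cube([567, 8, 186]);
translate([0, 8, 8]) cube([8, 429, 186]);
translate([559, 8, 8]) cube([8, 429, 186]);


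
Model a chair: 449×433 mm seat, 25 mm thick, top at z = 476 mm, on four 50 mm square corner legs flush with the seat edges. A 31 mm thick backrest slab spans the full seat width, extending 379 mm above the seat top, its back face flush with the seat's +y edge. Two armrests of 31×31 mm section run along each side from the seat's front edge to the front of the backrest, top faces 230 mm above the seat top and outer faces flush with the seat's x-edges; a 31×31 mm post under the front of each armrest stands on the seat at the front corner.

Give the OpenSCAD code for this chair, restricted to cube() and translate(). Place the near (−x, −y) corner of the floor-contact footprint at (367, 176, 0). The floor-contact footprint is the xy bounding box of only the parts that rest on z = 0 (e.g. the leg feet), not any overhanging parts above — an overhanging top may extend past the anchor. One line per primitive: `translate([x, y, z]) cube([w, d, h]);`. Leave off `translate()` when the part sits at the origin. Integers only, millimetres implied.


translate([367, 176, 451]) cube([449, 433, 25]);
translate([367, 176, 0]) cube([50, 50, 451]);
translate([766, 176, 0]) cube([50, 50, 451]);
translate([367, 559, 0]) cube([50, 50, 451]);
translate([766, 559, 0]) cube([50, 50, 451]);
translate([367, 578, 476]) cube([449, 31, 379]);
translate([367, 176, 675]) cube([31, 402, 31]);
translate([785, 176, 675]) cube([31, 402, 31]);
translate([367, 176, 476]) cube([31, 31, 199]);
translate([785, 176, 476]) cube([31, 31, 199]);


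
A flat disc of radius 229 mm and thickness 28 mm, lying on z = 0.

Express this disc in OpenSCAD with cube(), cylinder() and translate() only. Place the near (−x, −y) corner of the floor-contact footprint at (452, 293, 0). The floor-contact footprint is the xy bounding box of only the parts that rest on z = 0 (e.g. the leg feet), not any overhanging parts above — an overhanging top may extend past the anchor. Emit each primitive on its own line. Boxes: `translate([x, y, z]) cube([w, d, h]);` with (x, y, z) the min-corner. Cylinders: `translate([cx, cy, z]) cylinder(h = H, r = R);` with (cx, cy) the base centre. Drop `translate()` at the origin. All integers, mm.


translate([681, 522, 0]) cylinder(h = 28, r = 229);


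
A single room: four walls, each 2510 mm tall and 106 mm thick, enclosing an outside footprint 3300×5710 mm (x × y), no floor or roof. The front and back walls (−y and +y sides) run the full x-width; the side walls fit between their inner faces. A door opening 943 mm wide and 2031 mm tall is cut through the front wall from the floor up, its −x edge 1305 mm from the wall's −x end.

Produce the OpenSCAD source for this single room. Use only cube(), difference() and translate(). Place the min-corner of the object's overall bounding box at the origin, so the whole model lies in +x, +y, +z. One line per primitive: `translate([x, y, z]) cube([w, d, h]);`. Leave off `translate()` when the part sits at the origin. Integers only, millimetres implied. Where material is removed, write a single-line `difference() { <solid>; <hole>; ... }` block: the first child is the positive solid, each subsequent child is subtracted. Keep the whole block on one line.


difference() { cube([3300, 106, 2510]); translate([1305, 0, 0]) cube([943, 106, 2031]); }
translate([0, 5604, 0]) cube([3300, 106, 2510]);
translate([0, 106, 0]) cube([106, 5498, 2510]);
translate([3194, 106, 0]) cube([106, 5498, 2510]);


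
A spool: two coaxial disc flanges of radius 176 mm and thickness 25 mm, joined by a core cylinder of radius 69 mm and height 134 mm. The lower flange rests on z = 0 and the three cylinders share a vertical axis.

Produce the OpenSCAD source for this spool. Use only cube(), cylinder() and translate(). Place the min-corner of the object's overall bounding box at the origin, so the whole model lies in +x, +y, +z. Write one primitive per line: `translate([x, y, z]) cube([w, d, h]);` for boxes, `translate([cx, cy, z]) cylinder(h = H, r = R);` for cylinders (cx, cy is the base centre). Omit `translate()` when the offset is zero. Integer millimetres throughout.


translate([176, 176, 0]) cylinder(h = 25, r = 176);
translate([176, 176, 25]) cylinder(h = 134, r = 69);
translate([176, 176, 159]) cylinder(h = 25, r = 176);


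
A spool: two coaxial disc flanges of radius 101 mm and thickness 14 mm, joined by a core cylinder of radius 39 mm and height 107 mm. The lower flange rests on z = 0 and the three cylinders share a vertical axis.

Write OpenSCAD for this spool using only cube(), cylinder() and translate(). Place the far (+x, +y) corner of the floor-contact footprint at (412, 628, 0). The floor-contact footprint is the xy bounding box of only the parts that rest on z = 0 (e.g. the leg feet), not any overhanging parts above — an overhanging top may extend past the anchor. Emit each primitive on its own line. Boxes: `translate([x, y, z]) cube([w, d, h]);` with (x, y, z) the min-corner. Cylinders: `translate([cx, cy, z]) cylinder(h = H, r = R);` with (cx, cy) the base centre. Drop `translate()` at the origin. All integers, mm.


translate([311, 527, 0]) cylinder(h = 14, r = 101);
translate([311, 527, 14]) cylinder(h = 107, r = 39);
translate([311, 527, 121]) cylinder(h = 14, r = 101);


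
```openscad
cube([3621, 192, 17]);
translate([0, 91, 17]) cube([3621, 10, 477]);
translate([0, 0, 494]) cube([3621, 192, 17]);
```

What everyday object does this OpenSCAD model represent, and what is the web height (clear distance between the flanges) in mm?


An I-beam. The web height is 477 mm.

Two wide flanges with a thin centred web — an I-beam. Overall 511 mm minus two 17 mm flanges gives a web of 511 − 2·17 = 477 mm.


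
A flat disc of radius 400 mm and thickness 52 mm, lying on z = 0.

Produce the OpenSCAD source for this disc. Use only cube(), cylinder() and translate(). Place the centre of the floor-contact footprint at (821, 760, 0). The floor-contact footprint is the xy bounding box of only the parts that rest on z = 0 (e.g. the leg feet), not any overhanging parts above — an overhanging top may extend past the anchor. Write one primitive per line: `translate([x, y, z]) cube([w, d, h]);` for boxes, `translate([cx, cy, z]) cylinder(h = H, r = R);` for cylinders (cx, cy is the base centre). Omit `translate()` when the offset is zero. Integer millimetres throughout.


translate([821, 760, 0]) cylinder(h = 52, r = 400);


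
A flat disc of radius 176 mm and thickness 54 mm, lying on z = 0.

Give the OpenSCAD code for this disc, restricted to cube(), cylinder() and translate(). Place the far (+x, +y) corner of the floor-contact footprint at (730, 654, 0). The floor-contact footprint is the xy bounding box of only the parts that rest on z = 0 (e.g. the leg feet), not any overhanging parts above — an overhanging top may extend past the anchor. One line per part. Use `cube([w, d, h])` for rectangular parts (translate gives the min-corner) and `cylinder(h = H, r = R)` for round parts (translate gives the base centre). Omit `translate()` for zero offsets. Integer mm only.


translate([554, 478, 0]) cylinder(h = 54, r = 176);


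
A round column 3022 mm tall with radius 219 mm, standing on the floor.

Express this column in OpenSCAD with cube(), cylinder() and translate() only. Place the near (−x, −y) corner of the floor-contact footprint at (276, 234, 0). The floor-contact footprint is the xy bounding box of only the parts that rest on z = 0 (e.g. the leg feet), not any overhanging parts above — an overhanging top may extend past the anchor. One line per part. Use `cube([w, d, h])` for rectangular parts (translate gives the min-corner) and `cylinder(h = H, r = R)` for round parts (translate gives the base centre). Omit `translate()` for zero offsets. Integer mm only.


translate([495, 453, 0]) cylinder(h = 3022, r = 219);


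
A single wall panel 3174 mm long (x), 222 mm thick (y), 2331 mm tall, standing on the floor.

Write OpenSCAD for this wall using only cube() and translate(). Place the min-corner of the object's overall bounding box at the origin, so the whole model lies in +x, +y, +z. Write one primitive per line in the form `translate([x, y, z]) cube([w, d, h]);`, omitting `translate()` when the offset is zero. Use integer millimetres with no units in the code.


cube([3174, 222, 2331]);


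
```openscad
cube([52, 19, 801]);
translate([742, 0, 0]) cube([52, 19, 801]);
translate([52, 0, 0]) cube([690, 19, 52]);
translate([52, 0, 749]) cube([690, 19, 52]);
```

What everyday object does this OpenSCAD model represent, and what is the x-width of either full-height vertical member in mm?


A picture frame. The border width is 52 mm.

Four thin pieces enclosing a rectangular opening — a picture frame. The two full-height stiles are 801 mm tall; the top rail sits at z = 749 and is 52 mm tall, so the border above the opening is 801 − 749 = 52 mm, matching the stile x-width.


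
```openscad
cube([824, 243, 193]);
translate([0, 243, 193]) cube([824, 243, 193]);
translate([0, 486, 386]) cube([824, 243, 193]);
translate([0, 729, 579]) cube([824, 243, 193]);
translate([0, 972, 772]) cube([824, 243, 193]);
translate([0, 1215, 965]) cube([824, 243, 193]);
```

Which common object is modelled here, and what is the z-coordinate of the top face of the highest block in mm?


A staircase. The total rise is 1158 mm.

6 identical blocks, each offset up and back from the previous — a staircase. Each step is 193 mm tall and there are 6 of them, so the total rise is 6 × 193 = 1158 mm.


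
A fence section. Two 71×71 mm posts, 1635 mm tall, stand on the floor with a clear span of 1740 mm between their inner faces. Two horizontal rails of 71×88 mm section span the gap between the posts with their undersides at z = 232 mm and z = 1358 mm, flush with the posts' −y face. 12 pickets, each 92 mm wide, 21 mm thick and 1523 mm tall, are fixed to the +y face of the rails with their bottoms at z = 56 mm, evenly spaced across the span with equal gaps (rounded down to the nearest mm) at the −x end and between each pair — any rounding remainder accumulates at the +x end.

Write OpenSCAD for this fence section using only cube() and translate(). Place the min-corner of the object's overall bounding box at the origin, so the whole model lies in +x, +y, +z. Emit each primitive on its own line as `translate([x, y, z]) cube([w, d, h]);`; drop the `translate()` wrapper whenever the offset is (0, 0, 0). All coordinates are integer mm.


cube([71, 71, 1635]);
translate([1811, 0, 0]) cube([71, 71, 1635]);
translate([71, 0, 232]) cube([1740, 71, 88]);
translate([71, 0, 1358]) cube([1740, 71, 88]);
translate([119, 71, 56]) cube([92, 21, 1523]);
translate([259, 71, 56]) cube([92, 21, 1523]);
translate([399, 71, 56]) cube([92, 21, 1523]);
translate([539, 71, 56]) cube([92, 21, 1523]);
translate([679, 71, 56]) cube([92, 21, 1523]);
translate([819, 71, 56]) cube([92, 21, 1523]);
translate([959, 71, 56]) cube([92, 21, 1523]);
translate([1099, 71, 56]) cube([92, 21, 1523]);
translate([1239, 71, 56]) cube([92, 21, 1523]);
translate([1379, 71, 56]) cube([92, 21, 1523]);
translate([1519, 71, 56]) cube([92, 21, 1523]);
translate([1659, 71, 56]) cube([92, 21, 1523]);


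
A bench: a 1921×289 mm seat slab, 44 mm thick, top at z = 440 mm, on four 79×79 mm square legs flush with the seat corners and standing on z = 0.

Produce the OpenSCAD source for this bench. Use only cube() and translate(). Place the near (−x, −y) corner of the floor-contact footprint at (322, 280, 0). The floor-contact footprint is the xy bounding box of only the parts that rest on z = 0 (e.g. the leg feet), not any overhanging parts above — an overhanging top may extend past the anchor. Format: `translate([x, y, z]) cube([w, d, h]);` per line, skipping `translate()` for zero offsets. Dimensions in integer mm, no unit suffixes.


// leg_h = 440 − 44 = 396
translate([322, 280, 396]) cube([1921, 289, 44]);
translate([322, 280, 0]) cube([79, 79, 396]);
translate([322, 490, 0]) cube([79, 79, 396]);
translate([2164, 280, 0]) cube([79, 79, 396]);
translate([2164, 490, 0]) cube([79, 79, 396]);


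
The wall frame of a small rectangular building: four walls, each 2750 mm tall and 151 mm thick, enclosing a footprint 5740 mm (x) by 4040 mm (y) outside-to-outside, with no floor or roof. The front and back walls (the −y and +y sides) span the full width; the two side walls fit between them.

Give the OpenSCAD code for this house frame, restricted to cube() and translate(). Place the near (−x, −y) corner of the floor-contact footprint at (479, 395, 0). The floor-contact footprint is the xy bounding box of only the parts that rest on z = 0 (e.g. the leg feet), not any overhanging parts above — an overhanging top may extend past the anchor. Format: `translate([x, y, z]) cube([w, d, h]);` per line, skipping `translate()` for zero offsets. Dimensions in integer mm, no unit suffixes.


translate([479, 395, 0]) cube([5740, 151, 2750]);
translate([479, 4284, 0]) cube([5740, 151, 2750]);
translate([479, 546, 0]) cube([151, 3738, 2750]);
translate([6068, 546, 0]) cube([151, 3738, 2750]);


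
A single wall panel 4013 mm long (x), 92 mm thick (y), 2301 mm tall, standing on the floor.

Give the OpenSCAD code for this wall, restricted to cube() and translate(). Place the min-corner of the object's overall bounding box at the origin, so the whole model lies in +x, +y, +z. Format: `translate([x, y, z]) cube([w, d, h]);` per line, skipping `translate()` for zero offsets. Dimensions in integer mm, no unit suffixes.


cube([4013, 92, 2301]);


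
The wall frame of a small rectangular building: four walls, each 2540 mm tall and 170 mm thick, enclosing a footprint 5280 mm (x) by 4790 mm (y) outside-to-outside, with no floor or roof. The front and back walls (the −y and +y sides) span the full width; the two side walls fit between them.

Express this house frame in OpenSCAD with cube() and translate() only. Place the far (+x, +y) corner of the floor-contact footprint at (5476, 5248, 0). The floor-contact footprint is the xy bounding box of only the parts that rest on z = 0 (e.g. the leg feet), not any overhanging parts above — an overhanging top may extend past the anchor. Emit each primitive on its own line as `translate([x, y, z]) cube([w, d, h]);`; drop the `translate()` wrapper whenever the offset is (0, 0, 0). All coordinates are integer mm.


translate([196, 458, 0]) cube([5280, 170, 2540]);
translate([196, 5078, 0]) cube([5280, 170, 2540]);
translate([196, 628, 0]) cube([170, 4450, 2540]);
translate([5306, 628, 0]) cube([170, 4450, 2540]);


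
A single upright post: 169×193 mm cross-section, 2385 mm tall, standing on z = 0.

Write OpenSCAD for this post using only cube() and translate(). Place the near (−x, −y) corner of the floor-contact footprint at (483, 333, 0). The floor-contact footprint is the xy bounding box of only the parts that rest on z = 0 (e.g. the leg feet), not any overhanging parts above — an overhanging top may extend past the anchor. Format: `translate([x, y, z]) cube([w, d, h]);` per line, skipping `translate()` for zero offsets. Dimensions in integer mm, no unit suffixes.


translate([483, 333, 0]) cube([169, 193, 2385]);


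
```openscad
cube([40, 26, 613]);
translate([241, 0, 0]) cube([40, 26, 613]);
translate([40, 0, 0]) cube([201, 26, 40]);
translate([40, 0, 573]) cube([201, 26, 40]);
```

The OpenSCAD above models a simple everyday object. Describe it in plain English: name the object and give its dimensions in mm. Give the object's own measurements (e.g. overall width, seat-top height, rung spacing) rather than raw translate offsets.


A rectangular picture frame lying in the x–z plane (depth along y). The opening is 201 mm wide (x) by 533 mm tall (z), surrounded by a border 40 mm wide on all four sides. The frame is 26 mm deep and is made of two full-height vertical stiles with two horizontal rails fitted between them.


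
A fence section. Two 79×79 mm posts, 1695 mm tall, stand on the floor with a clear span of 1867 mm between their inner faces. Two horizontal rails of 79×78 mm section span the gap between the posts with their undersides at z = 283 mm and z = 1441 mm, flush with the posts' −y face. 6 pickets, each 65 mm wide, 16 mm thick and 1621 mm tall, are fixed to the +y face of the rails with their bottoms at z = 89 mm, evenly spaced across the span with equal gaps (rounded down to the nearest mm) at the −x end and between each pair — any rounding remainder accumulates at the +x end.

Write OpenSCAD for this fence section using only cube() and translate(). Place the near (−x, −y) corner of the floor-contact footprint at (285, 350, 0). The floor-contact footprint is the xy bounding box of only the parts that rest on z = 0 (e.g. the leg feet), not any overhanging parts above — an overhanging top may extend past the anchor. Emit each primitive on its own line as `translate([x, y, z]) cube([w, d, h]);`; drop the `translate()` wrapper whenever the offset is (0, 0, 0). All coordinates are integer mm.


translate([285, 350, 0]) cube([79, 79, 1695]);
translate([2231, 350, 0]) cube([79, 79, 1695]);
translate([364, 350, 283]) cube([1867, 79, 78]);
translate([364, 350, 1441]) cube([1867, 79, 78]);
translate([575, 429, 89]) cube([65, 16, 1621]);
translate([851, 429, 89]) cube([65, 16, 1621]);
translate([1127, 429, 89]) cube([65, 16, 1621]);
translate([1403, 429, 89]) cube([65, 16, 1621]);
translate([1679, 429, 89]) cube([65, 16, 1621]);
translate([1955, 429, 89]) cube([65, 16, 1621]);


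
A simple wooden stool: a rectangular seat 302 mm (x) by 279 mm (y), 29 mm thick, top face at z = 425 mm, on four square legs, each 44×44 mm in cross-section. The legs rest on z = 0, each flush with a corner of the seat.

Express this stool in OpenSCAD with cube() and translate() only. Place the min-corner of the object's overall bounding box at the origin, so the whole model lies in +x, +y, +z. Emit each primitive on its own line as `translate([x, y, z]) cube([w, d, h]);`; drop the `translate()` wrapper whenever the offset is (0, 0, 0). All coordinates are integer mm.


// leg_h = 425 - 29 = 396
translate([0, 0, 396]) cube([302, 279, 29]);
cube([44, 44, 396]);
translate([258, 0, 0]) cube([44, 44, 396]);
translate([0, 235, 0]) cube([44, 44, 396]);
translate([258, 235, 0]) cube([44, 44, 396]);


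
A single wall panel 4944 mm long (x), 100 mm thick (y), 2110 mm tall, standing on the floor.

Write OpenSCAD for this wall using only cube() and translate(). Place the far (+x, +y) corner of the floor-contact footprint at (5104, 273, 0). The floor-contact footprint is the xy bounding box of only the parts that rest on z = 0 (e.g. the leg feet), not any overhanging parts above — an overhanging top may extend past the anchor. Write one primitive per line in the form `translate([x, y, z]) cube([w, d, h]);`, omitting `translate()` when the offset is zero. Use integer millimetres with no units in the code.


translate([160, 173, 0]) cube([4944, 100, 2110]);


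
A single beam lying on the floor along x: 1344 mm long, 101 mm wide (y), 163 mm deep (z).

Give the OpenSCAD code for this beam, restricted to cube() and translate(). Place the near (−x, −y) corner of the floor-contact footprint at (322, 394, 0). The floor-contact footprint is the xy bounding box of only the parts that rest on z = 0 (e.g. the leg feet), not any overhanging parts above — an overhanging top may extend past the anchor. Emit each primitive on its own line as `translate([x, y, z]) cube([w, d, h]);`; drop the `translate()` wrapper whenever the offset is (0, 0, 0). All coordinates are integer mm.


translate([322, 394, 0]) cube([1344, 101, 163]);


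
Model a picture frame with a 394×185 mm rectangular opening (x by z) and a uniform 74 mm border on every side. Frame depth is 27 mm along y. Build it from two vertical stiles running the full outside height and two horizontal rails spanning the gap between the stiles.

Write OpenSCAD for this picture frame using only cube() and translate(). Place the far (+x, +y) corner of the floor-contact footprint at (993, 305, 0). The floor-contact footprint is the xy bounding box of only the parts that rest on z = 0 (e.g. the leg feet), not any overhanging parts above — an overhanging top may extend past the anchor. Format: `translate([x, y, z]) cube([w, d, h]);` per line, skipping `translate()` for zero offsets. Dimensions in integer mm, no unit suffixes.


translate([451, 278, 0]) cube([74, 27, 333]);
translate([919, 278, 0]) cube([74, 27, 333]);
translate([525, 278, 0]) cube([394, 27, 74]);
translate([525, 278, 259]) cube([394, 27, 74]);


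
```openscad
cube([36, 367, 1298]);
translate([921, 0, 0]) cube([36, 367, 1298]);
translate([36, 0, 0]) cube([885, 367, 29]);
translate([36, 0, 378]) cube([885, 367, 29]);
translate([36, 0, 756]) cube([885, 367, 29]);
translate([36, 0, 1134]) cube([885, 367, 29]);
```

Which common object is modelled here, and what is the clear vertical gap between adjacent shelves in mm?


A bookshelf. The clear shelf gap is 349 mm.

Two tall side panels with 4 horizontal boards between them — a bookshelf. The first two shelf undersides are at z = 0 and z = 378; with shelf thickness 29, the clear gap is 378 − 0 − 29 = 349 mm.


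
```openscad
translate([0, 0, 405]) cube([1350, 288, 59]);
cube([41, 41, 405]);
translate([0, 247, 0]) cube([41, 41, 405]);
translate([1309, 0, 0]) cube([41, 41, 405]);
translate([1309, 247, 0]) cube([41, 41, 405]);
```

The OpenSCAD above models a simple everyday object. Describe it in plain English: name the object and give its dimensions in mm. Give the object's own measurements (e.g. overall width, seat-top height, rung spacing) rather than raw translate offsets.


A bench: a 1350×288 mm seat slab, 59 mm thick, top at z = 464 mm, on four 41×41 mm square legs flush with the seat corners and standing on z = 0.


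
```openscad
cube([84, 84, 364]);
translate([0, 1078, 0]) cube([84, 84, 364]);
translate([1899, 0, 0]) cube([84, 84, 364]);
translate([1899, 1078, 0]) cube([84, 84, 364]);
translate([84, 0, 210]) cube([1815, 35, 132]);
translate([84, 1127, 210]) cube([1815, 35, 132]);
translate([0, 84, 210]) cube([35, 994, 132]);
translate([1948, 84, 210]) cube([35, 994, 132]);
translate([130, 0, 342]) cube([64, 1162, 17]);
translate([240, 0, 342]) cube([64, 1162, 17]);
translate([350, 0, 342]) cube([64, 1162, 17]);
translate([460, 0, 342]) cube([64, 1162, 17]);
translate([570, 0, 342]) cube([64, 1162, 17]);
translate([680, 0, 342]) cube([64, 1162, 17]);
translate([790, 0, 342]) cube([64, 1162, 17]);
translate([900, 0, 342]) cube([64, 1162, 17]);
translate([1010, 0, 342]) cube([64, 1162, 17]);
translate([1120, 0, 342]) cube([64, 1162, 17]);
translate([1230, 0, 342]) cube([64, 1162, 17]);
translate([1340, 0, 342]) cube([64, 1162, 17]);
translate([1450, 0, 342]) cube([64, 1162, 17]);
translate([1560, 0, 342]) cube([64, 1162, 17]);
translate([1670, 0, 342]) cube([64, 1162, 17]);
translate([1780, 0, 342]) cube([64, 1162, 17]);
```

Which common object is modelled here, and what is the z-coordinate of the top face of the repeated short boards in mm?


A bed frame. The slat-top height is 359 mm.

Four posts, four rails, and a row of slats — a bed frame. Slats sit on the rails at z = 210 + 132 = 342; with slat thickness 17, the top is 359 mm.


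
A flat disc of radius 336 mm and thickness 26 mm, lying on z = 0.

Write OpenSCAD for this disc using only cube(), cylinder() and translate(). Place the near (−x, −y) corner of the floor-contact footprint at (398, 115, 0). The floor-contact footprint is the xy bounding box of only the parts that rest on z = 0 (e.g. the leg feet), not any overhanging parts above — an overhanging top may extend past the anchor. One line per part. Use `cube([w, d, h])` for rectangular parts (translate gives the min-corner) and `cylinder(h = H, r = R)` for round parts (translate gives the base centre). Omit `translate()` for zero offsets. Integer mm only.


translate([734, 451, 0]) cylinder(h = 26, r = 336);


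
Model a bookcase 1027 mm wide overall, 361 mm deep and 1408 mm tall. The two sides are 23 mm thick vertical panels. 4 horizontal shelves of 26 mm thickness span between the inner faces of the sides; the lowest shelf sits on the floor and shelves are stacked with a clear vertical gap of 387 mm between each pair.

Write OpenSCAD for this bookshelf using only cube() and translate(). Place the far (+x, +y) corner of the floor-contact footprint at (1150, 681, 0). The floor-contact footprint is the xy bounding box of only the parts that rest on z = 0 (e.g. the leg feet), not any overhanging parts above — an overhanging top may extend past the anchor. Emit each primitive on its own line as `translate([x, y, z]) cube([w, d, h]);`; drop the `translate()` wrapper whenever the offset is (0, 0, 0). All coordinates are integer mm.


translate([123, 320, 0]) cube([23, 361, 1408]);
translate([1127, 320, 0]) cube([23, 361, 1408]);
translate([146, 320, 0]) cube([981, 361, 26]);
translate([146, 320, 413]) cube([981, 361, 26]);
translate([146, 320, 826]) cube([981, 361, 26]);
translate([146, 320, 1239]) cube([981, 361, 26]);


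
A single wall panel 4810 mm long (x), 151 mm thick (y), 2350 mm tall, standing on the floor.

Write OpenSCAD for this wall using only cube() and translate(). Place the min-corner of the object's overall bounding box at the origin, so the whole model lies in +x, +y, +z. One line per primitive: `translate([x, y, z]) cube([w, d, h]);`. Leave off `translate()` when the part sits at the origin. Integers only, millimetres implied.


cube([4810, 151, 2350]);


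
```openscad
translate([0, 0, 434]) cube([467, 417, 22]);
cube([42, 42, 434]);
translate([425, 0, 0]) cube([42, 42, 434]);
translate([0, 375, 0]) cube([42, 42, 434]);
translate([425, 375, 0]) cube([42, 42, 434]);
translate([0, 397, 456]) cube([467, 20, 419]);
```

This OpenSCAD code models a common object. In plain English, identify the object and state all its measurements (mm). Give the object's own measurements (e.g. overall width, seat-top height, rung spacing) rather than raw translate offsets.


A chair. The seat is a 467×417×22 mm slab with its top at z = 456 mm, on four 42×42 mm corner legs (flush with the seat edges, standing on z = 0). A flat backrest 20 mm thick, 419 mm tall, spans the full seat width and rises from the seat top along its +y edge, rear face flush with the rear of the seat.


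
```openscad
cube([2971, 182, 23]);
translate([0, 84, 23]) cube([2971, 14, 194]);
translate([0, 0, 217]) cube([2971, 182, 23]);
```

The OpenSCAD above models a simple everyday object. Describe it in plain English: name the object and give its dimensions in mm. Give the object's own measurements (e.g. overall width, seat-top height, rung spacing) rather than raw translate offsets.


An I-beam lying along x, 2971 mm long. Overall section height 240 mm. Two flanges 182 mm wide (y) and 23 mm thick, one on the floor and one at the top; a web 14 mm thick runs between them, centred on the flange width.


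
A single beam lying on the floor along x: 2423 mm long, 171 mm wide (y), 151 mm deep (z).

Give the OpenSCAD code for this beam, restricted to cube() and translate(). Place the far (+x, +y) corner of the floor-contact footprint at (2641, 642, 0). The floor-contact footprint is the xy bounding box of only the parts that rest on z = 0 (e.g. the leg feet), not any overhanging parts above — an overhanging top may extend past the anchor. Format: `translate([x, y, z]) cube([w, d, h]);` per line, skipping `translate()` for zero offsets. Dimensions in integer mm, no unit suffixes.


translate([218, 471, 0]) cube([2423, 171, 151]);


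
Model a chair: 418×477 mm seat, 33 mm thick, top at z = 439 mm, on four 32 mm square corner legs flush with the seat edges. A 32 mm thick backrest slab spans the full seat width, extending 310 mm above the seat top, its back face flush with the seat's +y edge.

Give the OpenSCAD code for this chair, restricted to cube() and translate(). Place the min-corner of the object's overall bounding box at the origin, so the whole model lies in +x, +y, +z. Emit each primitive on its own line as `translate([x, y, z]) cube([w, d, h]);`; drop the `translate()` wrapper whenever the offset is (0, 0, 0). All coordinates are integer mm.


translate([0, 0, 406]) cube([418, 477, 33]);
cube([32, 32, 406]);
translate([386, 0, 0]) cube([32, 32, 406]);
translate([0, 445, 0]) cube([32, 32, 406]);
translate([386, 445, 0]) cube([32, 32, 406]);
translate([0, 445, 439]) cube([418, 32, 310]);


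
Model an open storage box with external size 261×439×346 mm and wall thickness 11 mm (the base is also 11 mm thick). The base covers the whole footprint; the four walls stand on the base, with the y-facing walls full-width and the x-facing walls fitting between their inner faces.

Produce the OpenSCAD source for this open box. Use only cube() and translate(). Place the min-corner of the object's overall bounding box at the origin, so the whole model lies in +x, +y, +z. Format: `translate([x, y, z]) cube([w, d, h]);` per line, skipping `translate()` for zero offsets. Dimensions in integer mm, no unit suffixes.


cube([261, 439, 11]);
translate([0, 0, 11]) cube([261, 11, 335]);
translate([0, 428, 11]) cube([261, 11, 335]);
translate([0, 11, 11]) cube([11, 417, 335]);
translate([250, 11, 11]) cube([11, 417, 335]);


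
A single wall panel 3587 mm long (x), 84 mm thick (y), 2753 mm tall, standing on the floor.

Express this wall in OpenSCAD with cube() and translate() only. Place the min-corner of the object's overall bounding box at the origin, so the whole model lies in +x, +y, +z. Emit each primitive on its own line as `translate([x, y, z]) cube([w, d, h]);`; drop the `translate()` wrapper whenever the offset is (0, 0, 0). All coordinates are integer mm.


cube([3587, 84, 2753]);


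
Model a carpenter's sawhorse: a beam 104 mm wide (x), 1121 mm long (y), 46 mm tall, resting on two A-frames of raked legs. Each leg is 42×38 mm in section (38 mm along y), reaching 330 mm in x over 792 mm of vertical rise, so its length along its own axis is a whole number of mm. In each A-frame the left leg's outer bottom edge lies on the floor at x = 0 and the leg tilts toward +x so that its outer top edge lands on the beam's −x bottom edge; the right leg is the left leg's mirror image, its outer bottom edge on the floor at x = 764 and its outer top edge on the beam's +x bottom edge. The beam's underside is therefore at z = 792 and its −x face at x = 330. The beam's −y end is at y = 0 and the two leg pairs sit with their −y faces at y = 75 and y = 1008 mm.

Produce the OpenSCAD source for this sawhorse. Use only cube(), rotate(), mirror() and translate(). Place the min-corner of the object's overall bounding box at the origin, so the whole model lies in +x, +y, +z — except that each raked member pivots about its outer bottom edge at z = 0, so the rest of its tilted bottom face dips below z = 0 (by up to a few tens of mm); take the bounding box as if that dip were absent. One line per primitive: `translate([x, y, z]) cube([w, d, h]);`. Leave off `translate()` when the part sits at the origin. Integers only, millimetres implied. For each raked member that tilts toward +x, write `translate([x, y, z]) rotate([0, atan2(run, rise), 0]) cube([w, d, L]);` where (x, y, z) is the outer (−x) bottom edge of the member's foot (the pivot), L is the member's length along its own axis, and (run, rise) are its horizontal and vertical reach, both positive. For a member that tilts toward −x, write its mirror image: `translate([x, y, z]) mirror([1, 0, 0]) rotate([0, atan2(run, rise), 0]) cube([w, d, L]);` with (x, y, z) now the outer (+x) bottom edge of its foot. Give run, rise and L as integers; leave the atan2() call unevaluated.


// leg length = √(330² + 792²) = 858
// right-leg outer foot x = 2·330 + 104 = 764
// beam min-corner = (330, 0, 792)
translate([330, 0, 792]) cube([104, 1121, 46]);
translate([0, 75, 0]) rotate([0, atan2(330, 792), 0]) cube([42, 38, 858]);
translate([764, 75, 0]) mirror([1, 0, 0]) rotate([0, atan2(330, 792), 0]) cube([42, 38, 858]);
translate([0, 1008, 0]) rotate([0, atan2(330, 792), 0]) cube([42, 38, 858]);
translate([764, 1008, 0]) mirror([1, 0, 0]) rotate([0, atan2(330, 792), 0]) cube([42, 38, 858]);


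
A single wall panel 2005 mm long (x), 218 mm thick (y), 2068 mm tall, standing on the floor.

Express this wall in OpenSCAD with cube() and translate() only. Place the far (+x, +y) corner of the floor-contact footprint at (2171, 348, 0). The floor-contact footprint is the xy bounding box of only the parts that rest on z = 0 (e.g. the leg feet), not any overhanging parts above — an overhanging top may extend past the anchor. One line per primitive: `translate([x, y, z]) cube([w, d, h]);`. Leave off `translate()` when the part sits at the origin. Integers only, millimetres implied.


translate([166, 130, 0]) cube([2005, 218, 2068]);


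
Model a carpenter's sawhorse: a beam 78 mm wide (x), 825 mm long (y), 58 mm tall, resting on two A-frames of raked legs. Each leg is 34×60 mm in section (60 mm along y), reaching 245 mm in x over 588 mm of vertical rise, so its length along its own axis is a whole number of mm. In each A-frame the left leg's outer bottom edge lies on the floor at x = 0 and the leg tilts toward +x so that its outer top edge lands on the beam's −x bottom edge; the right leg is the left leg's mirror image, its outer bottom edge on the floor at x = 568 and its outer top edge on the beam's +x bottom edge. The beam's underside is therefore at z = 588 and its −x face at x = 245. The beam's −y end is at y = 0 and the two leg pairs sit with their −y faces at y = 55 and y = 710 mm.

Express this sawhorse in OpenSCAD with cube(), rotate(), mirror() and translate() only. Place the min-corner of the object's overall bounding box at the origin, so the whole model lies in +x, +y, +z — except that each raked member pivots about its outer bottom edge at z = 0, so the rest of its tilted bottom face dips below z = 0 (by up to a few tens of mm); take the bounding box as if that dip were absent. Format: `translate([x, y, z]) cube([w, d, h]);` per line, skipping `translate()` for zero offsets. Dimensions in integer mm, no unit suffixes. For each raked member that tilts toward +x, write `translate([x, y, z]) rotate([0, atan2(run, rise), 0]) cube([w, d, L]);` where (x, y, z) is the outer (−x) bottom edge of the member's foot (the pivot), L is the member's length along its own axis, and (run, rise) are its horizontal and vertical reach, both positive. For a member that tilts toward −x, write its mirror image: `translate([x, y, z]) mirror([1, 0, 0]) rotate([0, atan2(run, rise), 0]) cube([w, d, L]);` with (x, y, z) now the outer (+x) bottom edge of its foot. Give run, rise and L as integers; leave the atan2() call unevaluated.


// leg length = √(245² + 588²) = 637
// right-leg outer foot x = 2·245 + 78 = 568
// beam min-corner = (245, 0, 588)
translate([245, 0, 588]) cube([78, 825, 58]);
translate([0, 55, 0]) rotate([0, atan2(245, 588), 0]) cube([34, 60, 637]);
translate([568, 55, 0]) mirror([1, 0, 0]) rotate([0, atan2(245, 588), 0]) cube([34, 60, 637]);
translate([0, 710, 0]) rotate([0, atan2(245, 588), 0]) cube([34, 60, 637]);
translate([568, 710, 0]) mirror([1, 0, 0]) rotate([0, atan2(245, 588), 0]) cube([34, 60, 637]);
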